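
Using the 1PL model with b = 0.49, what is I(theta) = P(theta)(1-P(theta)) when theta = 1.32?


P = 1/(1+exp(-(1.32-0.49))) = 0.6964
I = P*(1-P) = 0.6964 * 0.3036
I = 0.2114

0.2114


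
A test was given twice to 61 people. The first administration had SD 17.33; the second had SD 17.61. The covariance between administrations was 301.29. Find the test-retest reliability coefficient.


r = cov(X,Y) / (SD_X * SD_Y)
r = 301.29 / (17.33 * 17.61)
r = 301.29 / 305.1813
r = 0.9872

0.9872


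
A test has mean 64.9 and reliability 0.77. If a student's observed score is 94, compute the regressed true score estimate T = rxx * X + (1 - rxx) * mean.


T_est = rxx * X + (1 - rxx) * mean
T_est = 0.77 * 94 + 0.23 * 64.9
T_est = 72.38 + 14.927
T_est = 87.307

87.307


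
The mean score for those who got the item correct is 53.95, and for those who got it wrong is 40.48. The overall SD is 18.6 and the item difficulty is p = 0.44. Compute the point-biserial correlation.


q = 1 - p = 0.56
rpb = ((M1 - M0) / SD) * sqrt(p * q)
rpb = ((53.95 - 40.48) / 18.6) * sqrt(0.44 * 0.56)
rpb = 0.3595

0.3595


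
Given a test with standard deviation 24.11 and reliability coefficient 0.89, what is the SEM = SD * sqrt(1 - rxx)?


SEM = SD * sqrt(1 - rxx)
SEM = 24.11 * sqrt(1 - 0.89)
SEM = 24.11 * sqrt(0.11) = 24.11 * 0.331662
SEM = 7.9964

7.9964


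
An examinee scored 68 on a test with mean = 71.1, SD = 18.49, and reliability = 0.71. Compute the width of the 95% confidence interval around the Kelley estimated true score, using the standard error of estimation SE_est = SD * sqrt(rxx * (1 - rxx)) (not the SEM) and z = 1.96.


True score estimate = 0.71*68 + 0.29*71.1 = 68.899
SE_est = SD * sqrt(rxx * (1 - rxx)) = 18.49 * sqrt(0.71 * 0.29) = 18.49 * sqrt(0.2059) = 8.39006
CI = T_est +/- z * SE_est, so width = 2 * z * SE_est = 2 * 1.96 * 8.39006
Width = 32.889

32.889


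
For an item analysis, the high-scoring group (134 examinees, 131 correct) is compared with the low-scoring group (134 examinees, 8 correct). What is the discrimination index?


p_upper = 131/134 = 0.9776
p_lower = 8/134 = 0.0597
D = 0.9776 - 0.0597 = 0.9179

0.9179


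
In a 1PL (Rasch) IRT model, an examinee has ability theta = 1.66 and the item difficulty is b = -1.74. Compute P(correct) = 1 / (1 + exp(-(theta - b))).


theta - b = 1.66 - -1.74 = 3.4
exp(-(theta - b)) = exp(-3.4) = 0.0334
P = 1 / (1 + 0.0334)
P = 0.9677

0.9677


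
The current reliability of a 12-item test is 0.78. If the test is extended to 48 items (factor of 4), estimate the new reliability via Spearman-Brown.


r_new = (n * rxx) / (1 + (n-1) * rxx)
r_new = (4 * 0.78) / (1 + 3 * 0.78)
r_new = 3.12 / 3.34
r_new = 0.9341

0.9341


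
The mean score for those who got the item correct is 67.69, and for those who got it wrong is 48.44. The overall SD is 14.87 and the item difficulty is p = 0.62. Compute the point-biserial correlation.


q = 1 - p = 0.38
rpb = ((M1 - M0) / SD) * sqrt(p * q)
rpb = ((67.69 - 48.44) / 14.87) * sqrt(0.62 * 0.38)
rpb = 0.6284

0.6284


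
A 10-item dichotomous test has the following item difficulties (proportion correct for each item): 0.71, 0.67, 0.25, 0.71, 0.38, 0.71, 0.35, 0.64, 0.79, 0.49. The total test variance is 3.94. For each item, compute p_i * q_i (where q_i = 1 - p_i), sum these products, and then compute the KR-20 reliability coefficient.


For each item, compute p_i * q_i:
  Item 1: 0.71 * 0.29 = 0.2059
  Item 2: 0.67 * 0.33 = 0.2211
  Item 3: 0.25 * 0.75 = 0.1875
  Item 4: 0.71 * 0.29 = 0.2059
  Item 5: 0.38 * 0.62 = 0.2356
  Item 6: 0.71 * 0.29 = 0.2059
  Item 7: 0.35 * 0.65 = 0.2275
  Item 8: 0.64 * 0.36 = 0.2304
  Item 9: 0.79 * 0.21 = 0.1659
  Item 10: 0.49 * 0.51 = 0.2499
Sum(p_i * q_i) = 0.2059 + 0.2211 + 0.1875 + 0.2059 + 0.2356 + 0.2059 + 0.2275 + 0.2304 + 0.1659 + 0.2499 = 2.1356
KR-20 = (k/(k-1)) * (1 - Sum(p_i*q_i) / Var_total)
= (10/9) * (1 - 2.1356/3.94)
= 1.1111 * 0.458
KR-20 = 0.5089

0.5089


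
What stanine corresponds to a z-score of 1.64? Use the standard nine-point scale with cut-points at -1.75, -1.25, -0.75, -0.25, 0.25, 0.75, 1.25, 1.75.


Stanine boundaries: [-1.75, -1.25, -0.75, -0.25, 0.25, 0.75, 1.25, 1.75]
z = 1.64
Check each boundary:
  z >= -1.75 -> could be stanine 2
  z >= -1.25 -> could be stanine 3
  z >= -0.75 -> could be stanine 4
  z >= -0.25 -> could be stanine 5
  z >= 0.25 -> could be stanine 6
  z >= 0.75 -> could be stanine 7
  z >= 1.25 -> could be stanine 8
  z < 1.75
Highest qualifying boundary gives stanine = 8

8


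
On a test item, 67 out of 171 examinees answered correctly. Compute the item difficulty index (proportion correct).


Item difficulty p = number correct / total examinees
p = 67 / 171
p = 0.3918

0.3918


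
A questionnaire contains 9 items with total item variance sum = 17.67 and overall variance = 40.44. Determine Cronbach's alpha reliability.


alpha = (k/(k-1)) * (1 - sum(si^2)/s_total^2)
= (9/8) * (1 - 17.67/40.44)
alpha = 0.6334

0.6334


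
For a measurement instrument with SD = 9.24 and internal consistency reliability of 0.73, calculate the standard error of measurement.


SEM = SD * sqrt(1 - rxx)
SEM = 9.24 * sqrt(1 - 0.73)
SEM = 9.24 * sqrt(0.27) = 9.24 * 0.519615
SEM = 4.8012

4.8012


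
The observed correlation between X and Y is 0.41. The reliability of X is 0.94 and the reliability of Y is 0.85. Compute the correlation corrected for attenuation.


r_corrected = rxy / sqrt(rxx * ryy)
= 0.41 / sqrt(0.94 * 0.85)
= 0.41 / sqrt(0.799)
= 0.41 / 0.893868
r_corrected = 0.4587

0.4587


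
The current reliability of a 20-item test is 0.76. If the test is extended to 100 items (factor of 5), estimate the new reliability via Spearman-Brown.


r_new = (n * rxx) / (1 + (n-1) * rxx)
r_new = (5 * 0.76) / (1 + 4 * 0.76)
r_new = 3.8 / 4.04
r_new = 0.9406

0.9406


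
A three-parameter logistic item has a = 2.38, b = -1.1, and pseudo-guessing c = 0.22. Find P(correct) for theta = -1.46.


logit = 2.38*(-1.46 - -1.1) = -0.8568
P* = 1/(1 + exp(--0.8568)) = 0.298
P = 0.22 + (1 - 0.22) * 0.298
P = 0.4524

0.4524


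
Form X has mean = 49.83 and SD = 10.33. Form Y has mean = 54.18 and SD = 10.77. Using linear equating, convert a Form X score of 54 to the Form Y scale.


slope = SD_Y / SD_X = 10.77 / 10.33 ~ 1.0426
intercept = mean_Y - slope * mean_X = 54.18 - (10.77 / 10.33) * 49.83 ~ 2.2275
Y = slope * X + intercept. To avoid rounding drift from the rounded slope/intercept, evaluate the equivalent form Y = mean_Y + SD_Y * (X - mean_X) / SD_X at full precision:
Y = 54.18 + 10.77 * (54 - 49.83) / 10.33
Y = 54.18 + 10.77 * 4.17 / 10.33
Y = 54.18 + 44.9109 / 10.33
Y = 54.18 + 4.3476
Y = 58.5276

58.5276


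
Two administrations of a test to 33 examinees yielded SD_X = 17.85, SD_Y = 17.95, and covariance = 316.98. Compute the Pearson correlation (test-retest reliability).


r = cov(X,Y) / (SD_X * SD_Y)
r = 316.98 / (17.85 * 17.95)
r = 316.98 / 320.4075
r = 0.9893

0.9893


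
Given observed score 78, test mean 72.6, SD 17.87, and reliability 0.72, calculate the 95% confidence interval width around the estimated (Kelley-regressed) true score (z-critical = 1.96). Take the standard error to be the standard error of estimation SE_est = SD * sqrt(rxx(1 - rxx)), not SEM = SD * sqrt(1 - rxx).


True score estimate = 0.72*78 + 0.28*72.6 = 76.488
SE_est = SD * sqrt(rxx * (1 - rxx)) = 17.87 * sqrt(0.72 * 0.28) = 17.87 * sqrt(0.2016) = 8.02361
CI = T_est +/- z * SE_est, so width = 2 * z * SE_est = 2 * 1.96 * 8.02361
Width = 31.4526

31.4526


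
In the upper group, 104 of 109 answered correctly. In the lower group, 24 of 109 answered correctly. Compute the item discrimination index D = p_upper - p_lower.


p_upper = 104/109 = 0.9541
p_lower = 24/109 = 0.2202
D = 0.9541 - 0.2202 = 0.7339

0.7339


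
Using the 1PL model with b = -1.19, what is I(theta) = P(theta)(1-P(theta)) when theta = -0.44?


P = 1/(1+exp(-(-0.44--1.19))) = 0.6792
I = P*(1-P) = 0.6792 * 0.3208
I = 0.2179

0.2179


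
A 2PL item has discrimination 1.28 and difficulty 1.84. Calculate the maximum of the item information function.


For 2PL, max info at theta = b = 1.84
I_max = a^2 / 4 = 1.28^2 / 4
= 1.6384 / 4
I_max = 0.4096

0.4096


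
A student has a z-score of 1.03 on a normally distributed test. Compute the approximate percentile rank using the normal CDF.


CDF(z) = 0.5 * (1 + erf(z/sqrt(2)))
erf(0.7283) = 0.697
CDF = 0.8485
Percentile rank = 0.8485 * 100 = 84.85

84.85


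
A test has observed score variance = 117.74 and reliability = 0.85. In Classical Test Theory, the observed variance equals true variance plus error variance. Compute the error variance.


var_true = rxx * var_obs = 0.85 * 117.74 = 100.079
var_error = var_obs - var_true
var_error = 117.74 - 100.079
var_error = 17.661

17.661


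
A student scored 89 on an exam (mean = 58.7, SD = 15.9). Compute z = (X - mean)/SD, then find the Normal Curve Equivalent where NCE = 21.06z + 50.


z = (X - mean) / SD = (89 - 58.7) / 15.9
z = 30.3 / 15.9
z = 1.9057
NCE = NCE = 21.06z + 50
Carry z at full precision (z = 30.3 / 15.9) into the conversion:
NCE = 21.06 * (30.3 / 15.9) + 50 = 638.118 / 15.9 + 50
NCE = 40.1332 + 50
NCE = 90.1332

90.1332


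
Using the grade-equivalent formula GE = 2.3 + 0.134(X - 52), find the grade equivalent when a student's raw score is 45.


raw - median = 45 - 52 = -7
slope * diff = 0.134 * -7 = -0.938
GE = 2.3 + -0.938
GE = 1.362

1.362


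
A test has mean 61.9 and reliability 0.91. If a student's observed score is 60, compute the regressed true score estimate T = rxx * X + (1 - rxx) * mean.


T_est = rxx * X + (1 - rxx) * mean
T_est = 0.91 * 60 + 0.09 * 61.9
T_est = 54.6 + 5.571
T_est = 60.171

60.171


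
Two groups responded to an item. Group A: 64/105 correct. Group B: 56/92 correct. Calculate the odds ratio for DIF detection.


Odds_A = 64/41 = 1.561
Odds_B = 56/36 = 1.5556
OR = Odds_A / Odds_B = 1.561 / 1.5556
Exactly, OR = (64 * 36) / (41 * 56) = 2304 / 2296
OR = 1.0035

1.0035


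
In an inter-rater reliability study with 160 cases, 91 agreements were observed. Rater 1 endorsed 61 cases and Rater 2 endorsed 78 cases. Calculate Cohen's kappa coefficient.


P_o = 91/160 = 0.56875
P_e = (61*78 + 99*82) / 25600 = 0.502969
kappa = (P_o - P_e) / (1 - P_e)
kappa = (0.56875 - 0.502969) / (1 - 0.502969)
kappa = 0.1323

0.1323


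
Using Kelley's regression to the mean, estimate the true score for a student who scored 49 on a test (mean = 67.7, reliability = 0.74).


T_est = rxx * X + (1 - rxx) * mean
T_est = 0.74 * 49 + 0.26 * 67.7
T_est = 36.26 + 17.602
T_est = 53.862

53.862


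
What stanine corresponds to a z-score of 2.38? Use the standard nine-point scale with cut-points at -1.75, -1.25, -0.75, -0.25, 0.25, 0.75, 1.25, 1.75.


Stanine boundaries: [-1.75, -1.25, -0.75, -0.25, 0.25, 0.75, 1.25, 1.75]
z = 2.38
Check each boundary:
  z >= -1.75 -> could be stanine 2
  z >= -1.25 -> could be stanine 3
  z >= -0.75 -> could be stanine 4
  z >= -0.25 -> could be stanine 5
  z >= 0.25 -> could be stanine 6
  z >= 0.75 -> could be stanine 7
  z >= 1.25 -> could be stanine 8
  z >= 1.75 -> could be stanine 9
Highest qualifying boundary gives stanine = 9

9


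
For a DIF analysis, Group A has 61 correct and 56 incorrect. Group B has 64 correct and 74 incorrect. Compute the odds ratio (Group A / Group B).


Odds_A = 61/56 = 1.0893
Odds_B = 64/74 = 0.8649
OR = Odds_A / Odds_B = 1.0893 / 0.8649
Exactly, OR = (61 * 74) / (56 * 64) = 4514 / 3584
OR = 1.2595

1.2595


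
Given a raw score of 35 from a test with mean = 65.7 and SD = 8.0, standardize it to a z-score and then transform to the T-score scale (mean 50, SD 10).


z = (X - mean) / SD = (35 - 65.7) / 8.0
z = -30.7 / 8.0
z = -3.8375
T-score = T = 50 + 10z
Carry z at full precision (z = -30.7 / 8.0) into the conversion:
T-score = 50 + 10 * (-30.7 / 8.0) = 50 + -307 / 8.0
T-score = 50 + -38.375
T-score = 11.625

11.625


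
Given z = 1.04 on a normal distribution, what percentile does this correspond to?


CDF(z) = 0.5 * (1 + erf(z/sqrt(2)))
erf(0.7354) = 0.7017
CDF = 0.8508
Percentile rank = 0.8508 * 100 = 85.08

85.08


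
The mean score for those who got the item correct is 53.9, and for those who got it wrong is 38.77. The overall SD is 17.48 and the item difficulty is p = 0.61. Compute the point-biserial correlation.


q = 1 - p = 0.39
rpb = ((M1 - M0) / SD) * sqrt(p * q)
rpb = ((53.9 - 38.77) / 17.48) * sqrt(0.61 * 0.39)
rpb = 0.4222

0.4222


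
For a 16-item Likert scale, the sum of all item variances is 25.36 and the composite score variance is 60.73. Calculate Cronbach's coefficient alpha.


alpha = (k/(k-1)) * (1 - sum(si^2)/s_total^2)
= (16/15) * (1 - 25.36/60.73)
alpha = 0.6212

0.6212


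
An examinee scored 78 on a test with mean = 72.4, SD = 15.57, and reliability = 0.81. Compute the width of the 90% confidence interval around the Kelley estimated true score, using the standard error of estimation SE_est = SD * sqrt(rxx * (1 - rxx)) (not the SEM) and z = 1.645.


True score estimate = 0.81*78 + 0.19*72.4 = 76.936
SE_est = SD * sqrt(rxx * (1 - rxx)) = 15.57 * sqrt(0.81 * 0.19) = 15.57 * sqrt(0.1539) = 6.108125
CI = T_est +/- z * SE_est, so width = 2 * z * SE_est = 2 * 1.645 * 6.108125
Width = 20.0957

20.0957


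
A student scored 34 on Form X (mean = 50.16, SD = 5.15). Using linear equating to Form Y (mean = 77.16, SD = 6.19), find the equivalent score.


slope = SD_Y / SD_X = 6.19 / 5.15 ~ 1.2019
intercept = mean_Y - slope * mean_X = 77.16 - (6.19 / 5.15) * 50.16 ~ 16.8706
Y = slope * X + intercept. To avoid rounding drift from the rounded slope/intercept, evaluate the equivalent form Y = mean_Y + SD_Y * (X - mean_X) / SD_X at full precision:
Y = 77.16 + 6.19 * (34 - 50.16) / 5.15
Y = 77.16 - 6.19 * 16.16 / 5.15
Y = 77.16 - 100.0304 / 5.15
Y = 77.16 - 19.4234
Y = 57.7366

57.7366


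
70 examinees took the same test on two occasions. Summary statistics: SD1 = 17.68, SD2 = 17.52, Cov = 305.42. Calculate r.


r = cov(X,Y) / (SD_X * SD_Y)
r = 305.42 / (17.68 * 17.52)
r = 305.42 / 309.7536
r = 0.986

0.986


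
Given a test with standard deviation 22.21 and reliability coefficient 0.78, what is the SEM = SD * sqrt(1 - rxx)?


SEM = SD * sqrt(1 - rxx)
SEM = 22.21 * sqrt(1 - 0.78)
SEM = 22.21 * sqrt(0.22) = 22.21 * 0.469042
SEM = 10.4174

10.4174


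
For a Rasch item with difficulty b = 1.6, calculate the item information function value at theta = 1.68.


P = 1/(1+exp(-(1.68-1.6))) = 0.52
I = P*(1-P) = 0.52 * 0.48
I = 0.2496

0.2496


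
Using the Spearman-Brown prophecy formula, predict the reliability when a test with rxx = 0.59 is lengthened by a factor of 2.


r_new = (n * rxx) / (1 + (n-1) * rxx)
r_new = (2 * 0.59) / (1 + 1 * 0.59)
r_new = 1.18 / 1.59
r_new = 0.7421

0.7421


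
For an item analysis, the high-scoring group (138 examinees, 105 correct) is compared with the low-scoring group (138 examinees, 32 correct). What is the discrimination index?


p_upper = 105/138 = 0.7609
p_lower = 32/138 = 0.2319
D = 0.7609 - 0.2319 = 0.529

0.529


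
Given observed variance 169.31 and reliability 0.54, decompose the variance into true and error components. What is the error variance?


var_true = rxx * var_obs = 0.54 * 169.31 = 91.4274
var_error = var_obs - var_true
var_error = 169.31 - 91.4274
var_error = 77.8826

77.8826


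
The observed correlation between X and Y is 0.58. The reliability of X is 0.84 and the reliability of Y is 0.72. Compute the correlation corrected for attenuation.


r_corrected = rxy / sqrt(rxx * ryy)
= 0.58 / sqrt(0.84 * 0.72)
= 0.58 / sqrt(0.6048)
= 0.58 / 0.777689
r_corrected = 0.7458

0.7458


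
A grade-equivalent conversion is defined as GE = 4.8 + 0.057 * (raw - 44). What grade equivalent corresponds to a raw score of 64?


raw - median = 64 - 44 = 20
slope * diff = 0.057 * 20 = 1.14
GE = 4.8 + 1.14
GE = 5.94

5.94


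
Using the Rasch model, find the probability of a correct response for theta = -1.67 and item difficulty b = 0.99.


theta - b = -1.67 - 0.99 = -2.66
exp(-(theta - b)) = exp(2.66) = 14.2963
P = 1 / (1 + 14.2963)
P = 0.0654

0.0654


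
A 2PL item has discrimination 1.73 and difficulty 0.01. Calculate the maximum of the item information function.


For 2PL, max info at theta = b = 0.01
I_max = a^2 / 4 = 1.73^2 / 4
= 2.9929 / 4
I_max = 0.7482

0.7482


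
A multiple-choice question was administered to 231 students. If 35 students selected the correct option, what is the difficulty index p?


Item difficulty p = number correct / total examinees
p = 35 / 231
p = 0.1515

0.1515


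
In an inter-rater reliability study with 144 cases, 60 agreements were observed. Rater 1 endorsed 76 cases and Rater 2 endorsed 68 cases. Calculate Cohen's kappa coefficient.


P_o = 60/144 = 0.416667
P_e = (76*68 + 68*76) / 20736 = 0.498457
kappa = (P_o - P_e) / (1 - P_e)
kappa = (0.416667 - 0.498457) / (1 - 0.498457)
kappa = -0.1631

-0.1631


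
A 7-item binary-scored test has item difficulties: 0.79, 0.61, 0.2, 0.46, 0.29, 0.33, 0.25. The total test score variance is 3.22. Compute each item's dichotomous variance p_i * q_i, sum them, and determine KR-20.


For each item, compute p_i * q_i:
  Item 1: 0.79 * 0.21 = 0.1659
  Item 2: 0.61 * 0.39 = 0.2379
  Item 3: 0.2 * 0.8 = 0.16
  Item 4: 0.46 * 0.54 = 0.2484
  Item 5: 0.29 * 0.71 = 0.2059
  Item 6: 0.33 * 0.67 = 0.2211
  Item 7: 0.25 * 0.75 = 0.1875
Sum(p_i * q_i) = 0.1659 + 0.2379 + 0.16 + 0.2484 + 0.2059 + 0.2211 + 0.1875 = 1.4267
KR-20 = (k/(k-1)) * (1 - Sum(p_i*q_i) / Var_total)
= (7/6) * (1 - 1.4267/3.22)
= 1.1667 * 0.5569
KR-20 = 0.6497

0.6497


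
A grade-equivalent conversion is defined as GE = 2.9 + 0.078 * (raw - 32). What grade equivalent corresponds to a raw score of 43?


raw - median = 43 - 32 = 11
slope * diff = 0.078 * 11 = 0.858
GE = 2.9 + 0.858
GE = 3.758

3.758


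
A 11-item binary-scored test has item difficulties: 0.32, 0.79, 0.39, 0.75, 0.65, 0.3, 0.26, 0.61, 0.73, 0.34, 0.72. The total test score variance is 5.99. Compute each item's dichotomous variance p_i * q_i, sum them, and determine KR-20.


For each item, compute p_i * q_i:
  Item 1: 0.32 * 0.68 = 0.2176
  Item 2: 0.79 * 0.21 = 0.1659
  Item 3: 0.39 * 0.61 = 0.2379
  Item 4: 0.75 * 0.25 = 0.1875
  Item 5: 0.65 * 0.35 = 0.2275
  Item 6: 0.3 * 0.7 = 0.21
  Item 7: 0.26 * 0.74 = 0.1924
  Item 8: 0.61 * 0.39 = 0.2379
  Item 9: 0.73 * 0.27 = 0.1971
  Item 10: 0.34 * 0.66 = 0.2244
  Item 11: 0.72 * 0.28 = 0.2016
Sum(p_i * q_i) = 0.2176 + 0.1659 + 0.2379 + 0.1875 + 0.2275 + 0.21 + 0.1924 + 0.2379 + 0.1971 + 0.2244 + 0.2016 = 2.2998
KR-20 = (k/(k-1)) * (1 - Sum(p_i*q_i) / Var_total)
= (11/10) * (1 - 2.2998/5.99)
= 1.1 * 0.6161
KR-20 = 0.6777

0.6777


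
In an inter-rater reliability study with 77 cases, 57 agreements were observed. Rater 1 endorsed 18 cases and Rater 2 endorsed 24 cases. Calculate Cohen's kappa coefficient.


P_o = 57/77 = 0.74026
P_e = (18*24 + 59*53) / 5929 = 0.60027
kappa = (P_o - P_e) / (1 - P_e)
kappa = (0.74026 - 0.60027) / (1 - 0.60027)
kappa = 0.3502

0.3502


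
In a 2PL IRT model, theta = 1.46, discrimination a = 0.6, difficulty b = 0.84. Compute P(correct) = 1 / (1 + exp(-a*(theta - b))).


a*(theta - b) = 0.6 * (1.46 - 0.84) = 0.372
exp(-0.372) = 0.6894
P = 1 / (1 + 0.6894)
P = 0.5919

0.5919


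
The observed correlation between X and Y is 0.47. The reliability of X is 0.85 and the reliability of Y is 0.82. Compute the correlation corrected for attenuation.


r_corrected = rxy / sqrt(rxx * ryy)
= 0.47 / sqrt(0.85 * 0.82)
= 0.47 / sqrt(0.697)
= 0.47 / 0.834865
r_corrected = 0.563

0.563


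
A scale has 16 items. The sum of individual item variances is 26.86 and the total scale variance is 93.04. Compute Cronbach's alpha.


alpha = (k/(k-1)) * (1 - sum(si^2)/s_total^2)
= (16/15) * (1 - 26.86/93.04)
alpha = 0.7587

0.7587


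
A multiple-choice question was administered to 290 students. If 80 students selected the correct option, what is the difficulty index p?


Item difficulty p = number correct / total examinees
p = 80 / 290
p = 0.2759

0.2759


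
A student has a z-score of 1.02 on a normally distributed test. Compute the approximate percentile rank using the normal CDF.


CDF(z) = 0.5 * (1 + erf(z/sqrt(2)))
erf(0.7212) = 0.6923
CDF = 0.8461
Percentile rank = 0.8461 * 100 = 84.61

84.61


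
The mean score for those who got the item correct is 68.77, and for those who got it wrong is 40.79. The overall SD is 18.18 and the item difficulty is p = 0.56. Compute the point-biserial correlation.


q = 1 - p = 0.44
rpb = ((M1 - M0) / SD) * sqrt(p * q)
rpb = ((68.77 - 40.79) / 18.18) * sqrt(0.56 * 0.44)
rpb = 0.764

0.764


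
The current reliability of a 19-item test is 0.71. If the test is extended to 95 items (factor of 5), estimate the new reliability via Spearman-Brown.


r_new = (n * rxx) / (1 + (n-1) * rxx)
r_new = (5 * 0.71) / (1 + 4 * 0.71)
r_new = 3.55 / 3.84
r_new = 0.9245

0.9245


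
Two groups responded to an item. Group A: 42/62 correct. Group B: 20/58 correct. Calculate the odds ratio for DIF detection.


Odds_A = 42/20 = 2.1
Odds_B = 20/38 = 0.5263
OR = Odds_A / Odds_B = 2.1 / 0.5263
Exactly, OR = (42 * 38) / (20 * 20) = 1596 / 400
OR = 3.99

3.99


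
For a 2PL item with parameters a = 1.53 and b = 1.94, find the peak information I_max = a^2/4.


For 2PL, max info at theta = b = 1.94
I_max = a^2 / 4 = 1.53^2 / 4
= 2.3409 / 4
I_max = 0.5852

0.5852


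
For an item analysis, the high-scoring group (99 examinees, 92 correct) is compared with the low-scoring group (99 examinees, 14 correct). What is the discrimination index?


p_upper = 92/99 = 0.9293
p_lower = 14/99 = 0.1414
D = 0.9293 - 0.1414 = 0.7879

0.7879


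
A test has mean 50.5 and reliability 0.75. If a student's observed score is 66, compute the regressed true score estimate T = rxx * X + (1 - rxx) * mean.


T_est = rxx * X + (1 - rxx) * mean
T_est = 0.75 * 66 + 0.25 * 50.5
T_est = 49.5 + 12.625
T_est = 62.125

62.125


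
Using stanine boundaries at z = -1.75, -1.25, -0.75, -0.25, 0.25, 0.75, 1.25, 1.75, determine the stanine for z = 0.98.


Stanine boundaries: [-1.75, -1.25, -0.75, -0.25, 0.25, 0.75, 1.25, 1.75]
z = 0.98
Check each boundary:
  z >= -1.75 -> could be stanine 2
  z >= -1.25 -> could be stanine 3
  z >= -0.75 -> could be stanine 4
  z >= -0.25 -> could be stanine 5
  z >= 0.25 -> could be stanine 6
  z >= 0.75 -> could be stanine 7
  z < 1.25
  z < 1.75
Highest qualifying boundary gives stanine = 7

7


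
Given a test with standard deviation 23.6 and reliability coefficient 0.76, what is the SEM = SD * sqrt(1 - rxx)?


SEM = SD * sqrt(1 - rxx)
SEM = 23.6 * sqrt(1 - 0.76)
SEM = 23.6 * sqrt(0.24) = 23.6 * 0.489898
SEM = 11.5616

11.5616


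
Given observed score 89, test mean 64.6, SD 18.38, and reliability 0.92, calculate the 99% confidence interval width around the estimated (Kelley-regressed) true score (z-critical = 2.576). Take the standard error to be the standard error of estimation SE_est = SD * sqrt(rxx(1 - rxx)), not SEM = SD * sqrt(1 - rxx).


True score estimate = 0.92*89 + 0.08*64.6 = 87.048
SE_est = SD * sqrt(rxx * (1 - rxx)) = 18.38 * sqrt(0.92 * 0.08) = 18.38 * sqrt(0.0736) = 4.986369
CI = T_est +/- z * SE_est, so width = 2 * z * SE_est = 2 * 2.576 * 4.986369
Width = 25.6898

25.6898


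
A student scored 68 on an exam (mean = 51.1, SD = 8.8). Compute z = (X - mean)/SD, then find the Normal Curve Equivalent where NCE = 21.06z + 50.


z = (X - mean) / SD = (68 - 51.1) / 8.8
z = 16.9 / 8.8
z = 1.9205
NCE = NCE = 21.06z + 50
Carry z at full precision (z = 16.9 / 8.8) into the conversion:
NCE = 21.06 * (16.9 / 8.8) + 50 = 355.914 / 8.8 + 50
NCE = 40.4448 + 50
NCE = 90.4448

90.4448


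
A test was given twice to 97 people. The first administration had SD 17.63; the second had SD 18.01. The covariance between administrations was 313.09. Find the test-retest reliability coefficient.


r = cov(X,Y) / (SD_X * SD_Y)
r = 313.09 / (17.63 * 18.01)
r = 313.09 / 317.5163
r = 0.9861

0.9861


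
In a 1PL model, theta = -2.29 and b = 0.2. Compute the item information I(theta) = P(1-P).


P = 1/(1+exp(-(-2.29-0.2))) = 0.0766
I = P*(1-P) = 0.0766 * 0.9234
I = 0.0707

0.0707


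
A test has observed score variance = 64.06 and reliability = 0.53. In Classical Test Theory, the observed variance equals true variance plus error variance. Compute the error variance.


var_true = rxx * var_obs = 0.53 * 64.06 = 33.9518
var_error = var_obs - var_true
var_error = 64.06 - 33.9518
var_error = 30.1082

30.1082


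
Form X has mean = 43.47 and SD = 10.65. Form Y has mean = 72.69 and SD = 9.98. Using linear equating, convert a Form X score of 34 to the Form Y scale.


slope = SD_Y / SD_X = 9.98 / 10.65 ~ 0.9371
intercept = mean_Y - slope * mean_X = 72.69 - (9.98 / 10.65) * 43.47 ~ 31.9547
Y = slope * X + intercept. To avoid rounding drift from the rounded slope/intercept, evaluate the equivalent form Y = mean_Y + SD_Y * (X - mean_X) / SD_X at full precision:
Y = 72.69 + 9.98 * (34 - 43.47) / 10.65
Y = 72.69 - 9.98 * 9.47 / 10.65
Y = 72.69 - 94.5106 / 10.65
Y = 72.69 - 8.8742
Y = 63.8158

63.8158


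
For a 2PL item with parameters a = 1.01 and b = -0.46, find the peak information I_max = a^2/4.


For 2PL, max info at theta = b = -0.46
I_max = a^2 / 4 = 1.01^2 / 4
= 1.0201 / 4
I_max = 0.255

0.255


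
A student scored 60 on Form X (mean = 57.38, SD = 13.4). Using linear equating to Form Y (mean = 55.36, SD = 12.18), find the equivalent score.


slope = SD_Y / SD_X = 12.18 / 13.4 ~ 0.909
intercept = mean_Y - slope * mean_X = 55.36 - (12.18 / 13.4) * 57.38 ~ 3.2041
Y = slope * X + intercept. To avoid rounding drift from the rounded slope/intercept, evaluate the equivalent form Y = mean_Y + SD_Y * (X - mean_X) / SD_X at full precision:
Y = 55.36 + 12.18 * (60 - 57.38) / 13.4
Y = 55.36 + 12.18 * 2.62 / 13.4
Y = 55.36 + 31.9116 / 13.4
Y = 55.36 + 2.3815
Y = 57.7415

57.7415


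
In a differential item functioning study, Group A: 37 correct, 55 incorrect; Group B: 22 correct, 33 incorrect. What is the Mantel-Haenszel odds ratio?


Odds_A = 37/55 = 0.6727
Odds_B = 22/33 = 0.6667
OR = Odds_A / Odds_B = 0.6727 / 0.6667
Exactly, OR = (37 * 33) / (55 * 22) = 1221 / 1210
OR = 1.0091

1.0091


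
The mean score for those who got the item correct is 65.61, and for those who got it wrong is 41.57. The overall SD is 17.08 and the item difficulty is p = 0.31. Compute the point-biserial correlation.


q = 1 - p = 0.69
rpb = ((M1 - M0) / SD) * sqrt(p * q)
rpb = ((65.61 - 41.57) / 17.08) * sqrt(0.31 * 0.69)
rpb = 0.651

0.651


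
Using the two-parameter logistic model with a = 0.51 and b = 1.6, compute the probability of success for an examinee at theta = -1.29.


a*(theta - b) = 0.51 * (-1.29 - 1.6) = -1.4739
exp(--1.4739) = 4.3662
P = 1 / (1 + 4.3662)
P = 0.1864

0.1864


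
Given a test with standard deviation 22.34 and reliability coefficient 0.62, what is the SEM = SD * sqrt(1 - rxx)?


SEM = SD * sqrt(1 - rxx)
SEM = 22.34 * sqrt(1 - 0.62)
SEM = 22.34 * sqrt(0.38) = 22.34 * 0.616441
SEM = 13.7713

13.7713


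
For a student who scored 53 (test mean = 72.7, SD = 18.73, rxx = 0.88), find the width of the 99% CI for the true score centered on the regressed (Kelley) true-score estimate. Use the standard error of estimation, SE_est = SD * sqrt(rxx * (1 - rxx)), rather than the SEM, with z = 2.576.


True score estimate = 0.88*53 + 0.12*72.7 = 55.364
SE_est = SD * sqrt(rxx * (1 - rxx)) = 18.73 * sqrt(0.88 * 0.12) = 18.73 * sqrt(0.1056) = 6.08653
CI = T_est +/- z * SE_est, so width = 2 * z * SE_est = 2 * 2.576 * 6.08653
Width = 31.3578

31.3578


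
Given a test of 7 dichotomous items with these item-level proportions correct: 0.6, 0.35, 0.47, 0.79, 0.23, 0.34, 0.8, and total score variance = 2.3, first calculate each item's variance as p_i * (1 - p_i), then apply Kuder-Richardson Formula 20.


For each item, compute p_i * q_i:
  Item 1: 0.6 * 0.4 = 0.24
  Item 2: 0.35 * 0.65 = 0.2275
  Item 3: 0.47 * 0.53 = 0.2491
  Item 4: 0.79 * 0.21 = 0.1659
  Item 5: 0.23 * 0.77 = 0.1771
  Item 6: 0.34 * 0.66 = 0.2244
  Item 7: 0.8 * 0.2 = 0.16
Sum(p_i * q_i) = 0.24 + 0.2275 + 0.2491 + 0.1659 + 0.1771 + 0.2244 + 0.16 = 1.444
KR-20 = (k/(k-1)) * (1 - Sum(p_i*q_i) / Var_total)
= (7/6) * (1 - 1.444/2.3)
= 1.1667 * 0.3722
KR-20 = 0.4342

0.4342


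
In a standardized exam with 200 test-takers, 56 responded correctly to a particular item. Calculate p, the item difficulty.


Item difficulty p = number correct / total examinees
p = 56 / 200
p = 0.28

0.28


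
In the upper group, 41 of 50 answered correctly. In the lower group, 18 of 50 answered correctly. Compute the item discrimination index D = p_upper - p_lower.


p_upper = 41/50 = 0.82
p_lower = 18/50 = 0.36
D = 0.82 - 0.36 = 0.46

0.46


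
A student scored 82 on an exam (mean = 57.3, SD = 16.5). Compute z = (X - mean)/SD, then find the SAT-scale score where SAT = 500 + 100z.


z = (X - mean) / SD = (82 - 57.3) / 16.5
z = 24.7 / 16.5
z = 1.497
SAT-scale = SAT = 500 + 100z
Carry z at full precision (z = 24.7 / 16.5) into the conversion:
SAT-scale = 500 + 100 * (24.7 / 16.5) = 500 + 2470 / 16.5
SAT-scale = 500 + 149.697
SAT-scale = 649.697

649.697


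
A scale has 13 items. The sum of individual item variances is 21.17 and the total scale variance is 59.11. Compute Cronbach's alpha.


alpha = (k/(k-1)) * (1 - sum(si^2)/s_total^2)
= (13/12) * (1 - 21.17/59.11)
alpha = 0.6953

0.6953


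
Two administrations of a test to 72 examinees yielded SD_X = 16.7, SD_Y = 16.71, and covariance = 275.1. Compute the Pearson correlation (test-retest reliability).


r = cov(X,Y) / (SD_X * SD_Y)
r = 275.1 / (16.7 * 16.71)
r = 275.1 / 279.057
r = 0.9858

0.9858


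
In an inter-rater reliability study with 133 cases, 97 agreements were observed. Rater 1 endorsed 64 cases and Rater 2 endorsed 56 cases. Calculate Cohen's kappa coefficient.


P_o = 97/133 = 0.729323
P_e = (64*56 + 69*77) / 17689 = 0.502968
kappa = (P_o - P_e) / (1 - P_e)
kappa = (0.729323 - 0.502968) / (1 - 0.502968)
kappa = 0.4554

0.4554


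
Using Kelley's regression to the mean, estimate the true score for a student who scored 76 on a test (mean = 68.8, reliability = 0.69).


T_est = rxx * X + (1 - rxx) * mean
T_est = 0.69 * 76 + 0.31 * 68.8
T_est = 52.44 + 21.328
T_est = 73.768

73.768


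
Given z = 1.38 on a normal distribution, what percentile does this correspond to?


CDF(z) = 0.5 * (1 + erf(z/sqrt(2)))
erf(0.9758) = 0.8324
CDF = 0.9162
Percentile rank = 0.9162 * 100 = 91.62

91.62


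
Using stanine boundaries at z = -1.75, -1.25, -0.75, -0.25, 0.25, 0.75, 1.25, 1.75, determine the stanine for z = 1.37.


Stanine boundaries: [-1.75, -1.25, -0.75, -0.25, 0.25, 0.75, 1.25, 1.75]
z = 1.37
Check each boundary:
  z >= -1.75 -> could be stanine 2
  z >= -1.25 -> could be stanine 3
  z >= -0.75 -> could be stanine 4
  z >= -0.25 -> could be stanine 5
  z >= 0.25 -> could be stanine 6
  z >= 0.75 -> could be stanine 7
  z >= 1.25 -> could be stanine 8
  z < 1.75
Highest qualifying boundary gives stanine = 8

8


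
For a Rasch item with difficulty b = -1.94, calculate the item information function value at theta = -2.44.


P = 1/(1+exp(-(-2.44--1.94))) = 0.3775
I = P*(1-P) = 0.3775 * 0.6225
I = 0.235

0.235


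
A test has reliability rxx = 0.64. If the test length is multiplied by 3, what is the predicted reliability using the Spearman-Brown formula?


r_new = (n * rxx) / (1 + (n-1) * rxx)
r_new = (3 * 0.64) / (1 + 2 * 0.64)
r_new = 1.92 / 2.28
r_new = 0.8421

0.8421


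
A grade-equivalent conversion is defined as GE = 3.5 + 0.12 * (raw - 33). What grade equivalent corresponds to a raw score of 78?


raw - median = 78 - 33 = 45
slope * diff = 0.12 * 45 = 5.4
GE = 3.5 + 5.4
GE = 8.9

8.9


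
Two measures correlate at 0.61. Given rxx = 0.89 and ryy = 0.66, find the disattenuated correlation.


r_corrected = rxy / sqrt(rxx * ryy)
= 0.61 / sqrt(0.89 * 0.66)
= 0.61 / sqrt(0.5874)
= 0.61 / 0.76642
r_corrected = 0.7959

0.7959


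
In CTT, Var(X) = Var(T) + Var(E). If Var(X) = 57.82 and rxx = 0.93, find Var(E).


var_true = rxx * var_obs = 0.93 * 57.82 = 53.7726
var_error = var_obs - var_true
var_error = 57.82 - 53.7726
var_error = 4.0474

4.0474


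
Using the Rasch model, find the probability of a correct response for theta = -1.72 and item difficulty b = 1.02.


theta - b = -1.72 - 1.02 = -2.74
exp(-(theta - b)) = exp(2.74) = 15.487
P = 1 / (1 + 15.487)
P = 0.0607

0.0607


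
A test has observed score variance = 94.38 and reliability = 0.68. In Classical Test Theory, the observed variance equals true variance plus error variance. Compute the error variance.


var_true = rxx * var_obs = 0.68 * 94.38 = 64.1784
var_error = var_obs - var_true
var_error = 94.38 - 64.1784
var_error = 30.2016

30.2016


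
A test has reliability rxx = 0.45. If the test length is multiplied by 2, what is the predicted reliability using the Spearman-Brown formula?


r_new = (n * rxx) / (1 + (n-1) * rxx)
r_new = (2 * 0.45) / (1 + 1 * 0.45)
r_new = 0.9 / 1.45
r_new = 0.6207

0.6207


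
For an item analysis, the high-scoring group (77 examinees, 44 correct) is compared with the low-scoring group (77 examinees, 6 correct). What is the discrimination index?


p_upper = 44/77 = 0.5714
p_lower = 6/77 = 0.0779
D = 0.5714 - 0.0779 = 0.4935

0.4935


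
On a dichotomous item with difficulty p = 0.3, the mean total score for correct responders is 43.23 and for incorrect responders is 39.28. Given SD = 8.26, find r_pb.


q = 1 - p = 0.7
rpb = ((M1 - M0) / SD) * sqrt(p * q)
rpb = ((43.23 - 39.28) / 8.26) * sqrt(0.3 * 0.7)
rpb = 0.2191

0.2191


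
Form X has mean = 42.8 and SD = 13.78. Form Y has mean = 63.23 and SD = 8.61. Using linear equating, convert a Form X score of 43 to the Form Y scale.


slope = SD_Y / SD_X = 8.61 / 13.78 ~ 0.6248
intercept = mean_Y - slope * mean_X = 63.23 - (8.61 / 13.78) * 42.8 ~ 36.4878
Y = slope * X + intercept. To avoid rounding drift from the rounded slope/intercept, evaluate the equivalent form Y = mean_Y + SD_Y * (X - mean_X) / SD_X at full precision:
Y = 63.23 + 8.61 * (43 - 42.8) / 13.78
Y = 63.23 + 8.61 * 0.2 / 13.78
Y = 63.23 + 1.722 / 13.78
Y = 63.23 + 0.125
Y = 63.355

63.355


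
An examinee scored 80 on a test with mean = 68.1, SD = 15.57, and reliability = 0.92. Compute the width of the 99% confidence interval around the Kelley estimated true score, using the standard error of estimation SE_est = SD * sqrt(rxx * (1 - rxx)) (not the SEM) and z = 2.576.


True score estimate = 0.92*80 + 0.08*68.1 = 79.048
SE_est = SD * sqrt(rxx * (1 - rxx)) = 15.57 * sqrt(0.92 * 0.08) = 15.57 * sqrt(0.0736) = 4.224035
CI = T_est +/- z * SE_est, so width = 2 * z * SE_est = 2 * 2.576 * 4.224035
Width = 21.7622

21.7622


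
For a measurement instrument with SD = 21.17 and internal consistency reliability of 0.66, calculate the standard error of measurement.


SEM = SD * sqrt(1 - rxx)
SEM = 21.17 * sqrt(1 - 0.66)
SEM = 21.17 * sqrt(0.34) = 21.17 * 0.583095
SEM = 12.3441

12.3441


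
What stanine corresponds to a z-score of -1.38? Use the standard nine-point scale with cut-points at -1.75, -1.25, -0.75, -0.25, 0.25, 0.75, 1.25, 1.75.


Stanine boundaries: [-1.75, -1.25, -0.75, -0.25, 0.25, 0.75, 1.25, 1.75]
z = -1.38
Check each boundary:
  z >= -1.75 -> could be stanine 2
  z < -1.25
  z < -0.75
  z < -0.25
  z < 0.25
  z < 0.75
  z < 1.25
  z < 1.75
Highest qualifying boundary gives stanine = 2

2


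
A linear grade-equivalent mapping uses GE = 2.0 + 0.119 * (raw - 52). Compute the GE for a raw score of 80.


raw - median = 80 - 52 = 28
slope * diff = 0.119 * 28 = 3.332
GE = 2.0 + 3.332
GE = 5.332

5.332


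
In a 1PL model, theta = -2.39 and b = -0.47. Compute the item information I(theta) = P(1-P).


P = 1/(1+exp(-(-2.39--0.47))) = 0.1279
I = P*(1-P) = 0.1279 * 0.8721
I = 0.1115

0.1115


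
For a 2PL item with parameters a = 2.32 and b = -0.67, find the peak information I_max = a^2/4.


For 2PL, max info at theta = b = -0.67
I_max = a^2 / 4 = 2.32^2 / 4
= 5.3824 / 4
I_max = 1.3456

1.3456


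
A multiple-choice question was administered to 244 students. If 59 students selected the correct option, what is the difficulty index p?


Item difficulty p = number correct / total examinees
p = 59 / 244
p = 0.2418

0.2418


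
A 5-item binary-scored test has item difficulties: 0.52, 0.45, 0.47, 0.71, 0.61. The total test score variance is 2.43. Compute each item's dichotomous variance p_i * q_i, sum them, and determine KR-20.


For each item, compute p_i * q_i:
  Item 1: 0.52 * 0.48 = 0.2496
  Item 2: 0.45 * 0.55 = 0.2475
  Item 3: 0.47 * 0.53 = 0.2491
  Item 4: 0.71 * 0.29 = 0.2059
  Item 5: 0.61 * 0.39 = 0.2379
Sum(p_i * q_i) = 0.2496 + 0.2475 + 0.2491 + 0.2059 + 0.2379 = 1.19
KR-20 = (k/(k-1)) * (1 - Sum(p_i*q_i) / Var_total)
= (5/4) * (1 - 1.19/2.43)
= 1.25 * 0.5103
KR-20 = 0.6379

0.6379


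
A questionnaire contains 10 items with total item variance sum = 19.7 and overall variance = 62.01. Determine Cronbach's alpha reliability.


alpha = (k/(k-1)) * (1 - sum(si^2)/s_total^2)
= (10/9) * (1 - 19.7/62.01)
alpha = 0.7581

0.7581


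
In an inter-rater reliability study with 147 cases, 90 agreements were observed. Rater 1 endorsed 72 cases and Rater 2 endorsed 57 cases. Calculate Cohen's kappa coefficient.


P_o = 90/147 = 0.612245
P_e = (72*57 + 75*90) / 21609 = 0.502291
kappa = (P_o - P_e) / (1 - P_e)
kappa = (0.612245 - 0.502291) / (1 - 0.502291)
kappa = 0.2209

0.2209


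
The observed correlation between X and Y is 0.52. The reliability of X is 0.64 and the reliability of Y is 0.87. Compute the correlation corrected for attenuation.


r_corrected = rxy / sqrt(rxx * ryy)
= 0.52 / sqrt(0.64 * 0.87)
= 0.52 / sqrt(0.5568)
= 0.52 / 0.74619
r_corrected = 0.6969

0.6969


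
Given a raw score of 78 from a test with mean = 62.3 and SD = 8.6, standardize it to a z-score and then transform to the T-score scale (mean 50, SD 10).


z = (X - mean) / SD = (78 - 62.3) / 8.6
z = 15.7 / 8.6
z = 1.8256
T-score = T = 50 + 10z
Carry z at full precision (z = 15.7 / 8.6) into the conversion:
T-score = 50 + 10 * (15.7 / 8.6) = 50 + 157 / 8.6
T-score = 50 + 18.2558
T-score = 68.2558

68.2558


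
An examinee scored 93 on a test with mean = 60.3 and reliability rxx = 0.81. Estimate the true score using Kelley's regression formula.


T_est = rxx * X + (1 - rxx) * mean
T_est = 0.81 * 93 + 0.19 * 60.3
T_est = 75.33 + 11.457
T_est = 86.787

86.787


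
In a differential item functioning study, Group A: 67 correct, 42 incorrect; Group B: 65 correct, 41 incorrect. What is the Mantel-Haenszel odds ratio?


Odds_A = 67/42 = 1.5952
Odds_B = 65/41 = 1.5854
OR = Odds_A / Odds_B = 1.5952 / 1.5854
Exactly, OR = (67 * 41) / (42 * 65) = 2747 / 2730
OR = 1.0062

1.0062


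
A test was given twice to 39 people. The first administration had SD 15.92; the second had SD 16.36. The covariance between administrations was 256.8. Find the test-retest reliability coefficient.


r = cov(X,Y) / (SD_X * SD_Y)
r = 256.8 / (15.92 * 16.36)
r = 256.8 / 260.4512
r = 0.986

0.986


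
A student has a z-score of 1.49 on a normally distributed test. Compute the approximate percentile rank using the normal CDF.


CDF(z) = 0.5 * (1 + erf(z/sqrt(2)))
erf(1.0536) = 0.8638
CDF = 0.9319
Percentile rank = 0.9319 * 100 = 93.19

93.19


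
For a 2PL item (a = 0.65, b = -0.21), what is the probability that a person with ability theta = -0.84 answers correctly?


a*(theta - b) = 0.65 * (-0.84 - -0.21) = -0.4095
exp(--0.4095) = 1.5061
P = 1 / (1 + 1.5061)
P = 0.399

0.399


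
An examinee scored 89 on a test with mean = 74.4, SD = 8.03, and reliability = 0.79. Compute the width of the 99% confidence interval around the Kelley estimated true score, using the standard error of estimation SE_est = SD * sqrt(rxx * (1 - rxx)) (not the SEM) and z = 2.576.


True score estimate = 0.79*89 + 0.21*74.4 = 85.934
SE_est = SD * sqrt(rxx * (1 - rxx)) = 8.03 * sqrt(0.79 * 0.21) = 8.03 * sqrt(0.1659) = 3.270685
CI = T_est +/- z * SE_est, so width = 2 * z * SE_est = 2 * 2.576 * 3.270685
Width = 16.8506

16.8506
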